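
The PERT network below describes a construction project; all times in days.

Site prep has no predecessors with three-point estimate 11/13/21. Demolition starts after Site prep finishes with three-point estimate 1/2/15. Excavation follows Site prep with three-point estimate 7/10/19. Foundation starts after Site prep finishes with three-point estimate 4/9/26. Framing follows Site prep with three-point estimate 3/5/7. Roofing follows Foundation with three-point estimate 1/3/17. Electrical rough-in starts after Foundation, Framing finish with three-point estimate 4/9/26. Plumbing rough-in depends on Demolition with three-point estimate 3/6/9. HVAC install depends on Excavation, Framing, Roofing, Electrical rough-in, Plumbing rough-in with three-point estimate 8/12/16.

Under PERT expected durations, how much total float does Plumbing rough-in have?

12 days

te_Site prep = (11 + 4·13 + 21)/6 = 84/6 = 14
te_Demolition = (1 + 4·2 + 15)/6 = 24/6 = 4
te_Excavation = (7 + 4·10 + 19)/6 = 66/6 = 11
te_Foundation = (4 + 4·9 + 26)/6 = 66/6 = 11
te_Framing = (3 + 4·5 + 7)/6 = 30/6 = 5
te_Roofing = (1 + 4·3 + 17)/6 = 30/6 = 5
te_Electrical rough-in = (4 + 4·9 + 26)/6 = 66/6 = 11
te_Plumbing rough-in = (3 + 4·6 + 9)/6 = 36/6 = 6
te_HVAC install = (8 + 4·12 + 16)/6 = 72/6 = 12

Forward pass:
ES_Site prep = 0; EF_Site prep = 14
ES_Demolition = 14; EF_Demolition = 14+4 = 18
ES_Excavation = 14; EF_Excavation = 14+11 = 25
ES_Foundation = 14; EF_Foundation = 14+11 = 25
ES_Framing = 14; EF_Framing = 14+5 = 19
ES_Roofing = 25; EF_Roofing = 25+5 = 30
ES_Electrical rough-in = max(EF_Foundation=25, EF_Framing=19) = 25; EF_Electrical rough-in = 25+11 = 36
ES_Plumbing rough-in = 18; EF_Plumbing rough-in = 18+6 = 24
ES_HVAC install = max(EF_Excavation=25, EF_Framing=19, EF_Roofing=30, EF_Electrical rough-in=36, EF_Plumbing rough-in=24) = 36; EF_HVAC install = 36+12 = 48
Expected project duration μ = 48 days. Critical path: Site prep → Foundation → Electrical rough-in → HVAC install.

Backward pass:
LF_HVAC install = 48; LS_HVAC install = 48−12 = 36
LF_Plumbing rough-in = LS_HVAC install = 36; LS_Plumbing rough-in = 36−6 = 30
LF_Electrical rough-in = LS_HVAC install = 36; LS_Electrical rough-in = 36−11 = 25
LF_Roofing = LS_HVAC install = 36; LS_Roofing = 36−5 = 31
LF_Framing = min(LS_Electrical rough-in=25, LS_HVAC install=36) = 25; LS_Framing = 25−5 = 20
LF_Foundation = min(LS_Roofing=31, LS_Electrical rough-in=25) = 25; LS_Foundation = 25−11 = 14
LF_Excavation = LS_HVAC install = 36; LS_Excavation = 36−11 = 25
LF_Demolition = LS_Plumbing rough-in = 30; LS_Demolition = 30−4 = 26
LF_Site prep = min(LS_Demolition=26, LS_Excavation=25, LS_Foundation=14, LS_Framing=20) = 14; LS_Site prep = 14−14 = 0
Slack_Plumbing rough-in = LS_Plumbing rough-in − ES_Plumbing rough-in = 30 − 18 = 12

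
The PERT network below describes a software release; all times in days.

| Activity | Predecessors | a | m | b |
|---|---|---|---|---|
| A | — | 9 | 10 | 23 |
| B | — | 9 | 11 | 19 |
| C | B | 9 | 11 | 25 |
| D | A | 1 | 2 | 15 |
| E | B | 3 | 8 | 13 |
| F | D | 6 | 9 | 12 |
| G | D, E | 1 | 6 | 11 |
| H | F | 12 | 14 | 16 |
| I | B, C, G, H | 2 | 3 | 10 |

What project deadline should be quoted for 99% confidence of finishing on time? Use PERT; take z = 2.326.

te_A = (9 + 4·10 + 23)/6 = 72/6 = 12; σ²_A = ((23−9)/6)² = 5.444
te_B = (9 + 4·11 + 19)/6 = 72/6 = 12; σ²_B = ((19−9)/6)² = 2.778
te_C = (9 + 4·11 + 25)/6 = 78/6 = 13; σ²_C = ((25−9)/6)² = 7.111
te_D = (1 + 4·2 + 15)/6 = 24/6 = 4; σ²_D = ((15−1)/6)² = 5.444
te_E = (3 + 4·8 + 13)/6 = 48/6 = 8; σ²_E = ((13−3)/6)² = 2.778
te_F = (6 + 4·9 + 12)/6 = 54/6 = 9; σ²_F = ((12−6)/6)² = 1.000
te_G = (1 + 4·6 + 11)/6 = 36/6 = 6; σ²_G = ((11−1)/6)² = 2.778
te_H = (12 + 4·14 + 16)/6 = 84/6 = 14; σ²_H = ((16−12)/6)² = 0.444
te_I = (2 + 4·3 + 10)/6 = 24/6 = 4; σ²_I = ((10−2)/6)² = 1.778

Forward pass:
ES_A = 0; EF_A = 12
ES_B = 0; EF_B = 12
ES_C = 12; EF_C = 12+13 = 25
ES_D = 12; EF_D = 12+4 = 16
ES_E = 12; EF_E = 12+8 = 20
ES_F = 16; EF_F = 16+9 = 25
ES_G = max(EF_D=16, EF_E=20) = 20; EF_G = 20+6 = 26
ES_H = 25; EF_H = 25+14 = 39
ES_I = max(EF_B=12, EF_C=25, EF_G=26, EF_H=39) = 39; EF_I = 39+4 = 43
Expected project duration μ = 43 days. Critical path: A → D → F → H → I.

Variance along critical path = 5.444 + 5.444 + 1.000 + 0.444 + 1.778 = 14.111; σ = 3.756 days.
D = μ + z·σ = 43 + 2.326·3.756 = 51.7 days

51.7 days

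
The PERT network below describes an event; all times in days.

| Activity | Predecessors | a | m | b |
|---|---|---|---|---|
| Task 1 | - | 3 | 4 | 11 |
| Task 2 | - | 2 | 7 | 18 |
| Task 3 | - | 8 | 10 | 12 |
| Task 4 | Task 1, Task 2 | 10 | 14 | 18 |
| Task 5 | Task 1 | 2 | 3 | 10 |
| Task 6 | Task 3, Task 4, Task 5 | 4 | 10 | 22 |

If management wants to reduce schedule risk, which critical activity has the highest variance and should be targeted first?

te_Task 1 = (3 + 4·4 + 11)/6 = 30/6 = 5; σ²_Task 1 = ((11−3)/6)² = 1.778
te_Task 2 = (2 + 4·7 + 18)/6 = 48/6 = 8; σ²_Task 2 = ((18−2)/6)² = 7.111
te_Task 3 = (8 + 4·10 + 12)/6 = 60/6 = 10; σ²_Task 3 = ((12−8)/6)² = 0.444
te_Task 4 = (10 + 4·14 + 18)/6 = 84/6 = 14; σ²_Task 4 = ((18−10)/6)² = 1.778
te_Task 5 = (2 + 4·3 + 10)/6 = 24/6 = 4; σ²_Task 5 = ((10−2)/6)² = 1.778
te_Task 6 = (4 + 4·10 + 22)/6 = 66/6 = 11; σ²_Task 6 = ((22−4)/6)² = 9.000

Forward pass:
ES_Task 1 = 0; EF_Task 1 = 5
ES_Task 2 = 0; EF_Task 2 = 8
ES_Task 3 = 0; EF_Task 3 = 10
ES_Task 4 = max(EF_Task 1=5, EF_Task 2=8) = 8; EF_Task 4 = 8+14 = 22
ES_Task 5 = 5; EF_Task 5 = 5+4 = 9
ES_Task 6 = max(EF_Task 3=10, EF_Task 4=22, EF_Task 5=9) = 22; EF_Task 6 = 22+11 = 33
Expected project duration μ = 33 days. Critical path: Task 2 → Task 4 → Task 6.

Variances on critical path: σ²_Task 2=7.111, σ²_Task 4=1.778, σ²_Task 6=9.000.
Largest is σ²_Task 6 = 9.000.

Task 6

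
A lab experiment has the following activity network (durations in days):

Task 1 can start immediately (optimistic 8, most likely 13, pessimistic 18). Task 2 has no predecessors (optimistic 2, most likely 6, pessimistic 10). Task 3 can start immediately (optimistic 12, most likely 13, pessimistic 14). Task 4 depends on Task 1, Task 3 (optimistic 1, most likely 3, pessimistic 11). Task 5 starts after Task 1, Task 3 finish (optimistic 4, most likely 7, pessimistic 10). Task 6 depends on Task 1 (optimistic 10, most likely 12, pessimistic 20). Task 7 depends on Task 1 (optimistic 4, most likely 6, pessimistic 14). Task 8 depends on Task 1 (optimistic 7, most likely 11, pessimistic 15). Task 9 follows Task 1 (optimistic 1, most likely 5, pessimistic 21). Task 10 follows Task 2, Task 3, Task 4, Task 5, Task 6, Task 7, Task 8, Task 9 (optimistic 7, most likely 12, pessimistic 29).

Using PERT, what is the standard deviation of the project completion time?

4.36 days

te_Task 1 = (8 + 4·13 + 18)/6 = 78/6 = 13; σ²_Task 1 = ((18−8)/6)² = 2.778
te_Task 2 = (2 + 4·6 + 10)/6 = 36/6 = 6; σ²_Task 2 = ((10−2)/6)² = 1.778
te_Task 3 = (12 + 4·13 + 14)/6 = 78/6 = 13; σ²_Task 3 = ((14−12)/6)² = 0.111
te_Task 4 = (1 + 4·3 + 11)/6 = 24/6 = 4; σ²_Task 4 = ((11−1)/6)² = 2.778
te_Task 5 = (4 + 4·7 + 10)/6 = 42/6 = 7; σ²_Task 5 = ((10−4)/6)² = 1.000
te_Task 6 = (10 + 4·12 + 20)/6 = 78/6 = 13; σ²_Task 6 = ((20−10)/6)² = 2.778
te_Task 7 = (4 + 4·6 + 14)/6 = 42/6 = 7; σ²_Task 7 = ((14−4)/6)² = 2.778
te_Task 8 = (7 + 4·11 + 15)/6 = 66/6 = 11; σ²_Task 8 = ((15−7)/6)² = 1.778
te_Task 9 = (1 + 4·5 + 21)/6 = 42/6 = 7; σ²_Task 9 = ((21−1)/6)² = 11.111
te_Task 10 = (7 + 4·12 + 29)/6 = 84/6 = 14; σ²_Task 10 = ((29−7)/6)² = 13.444

Forward pass:
ES_Task 1 = 0; EF_Task 1 = 13
ES_Task 2 = 0; EF_Task 2 = 6
ES_Task 3 = 0; EF_Task 3 = 13
ES_Task 4 = max(EF_Task 1=13, EF_Task 3=13) = 13; EF_Task 4 = 13+4 = 17
ES_Task 5 = max(EF_Task 1=13, EF_Task 3=13) = 13; EF_Task 5 = 13+7 = 20
ES_Task 6 = 13; EF_Task 6 = 13+13 = 26
ES_Task 7 = 13; EF_Task 7 = 13+7 = 20
ES_Task 8 = 13; EF_Task 8 = 13+11 = 24
ES_Task 9 = 13; EF_Task 9 = 13+7 = 20
ES_Task 10 = max(EF_Task 2=6, EF_Task 3=13, EF_Task 4=17, EF_Task 5=20, EF_Task 6=26, EF_Task 7=20, EF_Task 8=24, EF_Task 9=20) = 26; EF_Task 10 = 26+14 = 40
Expected project duration μ = 40 days. Critical path: Task 1 → Task 6 → Task 10.

Variance along critical path = 2.778 + 2.778 + 13.444 = 19.000
σ = √19.000 = 4.359 days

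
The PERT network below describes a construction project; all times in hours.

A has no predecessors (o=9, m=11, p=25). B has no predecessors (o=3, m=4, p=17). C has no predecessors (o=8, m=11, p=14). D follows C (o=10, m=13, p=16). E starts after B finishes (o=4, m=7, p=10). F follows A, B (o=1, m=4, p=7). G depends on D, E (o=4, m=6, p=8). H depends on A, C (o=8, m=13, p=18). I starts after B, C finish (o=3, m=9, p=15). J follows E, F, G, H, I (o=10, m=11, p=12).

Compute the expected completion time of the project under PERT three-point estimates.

te_A = (9 + 4·11 + 25)/6 = 78/6 = 13
te_B = (3 + 4·4 + 17)/6 = 36/6 = 6
te_C = (8 + 4·11 + 14)/6 = 66/6 = 11
te_D = (10 + 4·13 + 16)/6 = 78/6 = 13
te_E = (4 + 4·7 + 10)/6 = 42/6 = 7
te_F = (1 + 4·4 + 7)/6 = 24/6 = 4
te_G = (4 + 4·6 + 8)/6 = 36/6 = 6
te_H = (8 + 4·13 + 18)/6 = 78/6 = 13
te_I = (3 + 4·9 + 15)/6 = 54/6 = 9
te_J = (10 + 4·11 + 12)/6 = 66/6 = 11

Forward pass:
ES_A = 0; EF_A = 13
ES_B = 0; EF_B = 6
ES_C = 0; EF_C = 11
ES_D = 11; EF_D = 11+13 = 24
ES_E = 6; EF_E = 6+7 = 13
ES_F = max(EF_A=13, EF_B=6) = 13; EF_F = 13+4 = 17
ES_G = max(EF_D=24, EF_E=13) = 24; EF_G = 24+6 = 30
ES_H = max(EF_A=13, EF_C=11) = 13; EF_H = 13+13 = 26
ES_I = max(EF_B=6, EF_C=11) = 11; EF_I = 11+9 = 20
ES_J = max(EF_E=13, EF_F=17, EF_G=30, EF_H=26, EF_I=20) = 30; EF_J = 30+11 = 41
Expected project duration μ = 41 hours. Critical path: C → D → G → J.

41 hours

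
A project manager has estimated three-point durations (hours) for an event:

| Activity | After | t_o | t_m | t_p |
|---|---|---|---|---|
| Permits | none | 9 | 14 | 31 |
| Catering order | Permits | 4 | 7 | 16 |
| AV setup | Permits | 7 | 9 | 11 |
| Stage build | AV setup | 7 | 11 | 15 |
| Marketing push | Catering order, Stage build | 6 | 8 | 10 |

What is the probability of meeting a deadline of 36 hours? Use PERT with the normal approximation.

0.023

te_Permits = (9 + 4·14 + 31)/6 = 96/6 = 16; σ²_Permits = ((31−9)/6)² = 13.444
te_Catering order = (4 + 4·7 + 16)/6 = 48/6 = 8; σ²_Catering order = ((16−4)/6)² = 4.000
te_AV setup = (7 + 4·9 + 11)/6 = 54/6 = 9; σ²_AV setup = ((11−7)/6)² = 0.444
te_Stage build = (7 + 4·11 + 15)/6 = 66/6 = 11; σ²_Stage build = ((15−7)/6)² = 1.778
te_Marketing push = (6 + 4·8 + 10)/6 = 48/6 = 8; σ²_Marketing push = ((10−6)/6)² = 0.444

Forward pass:
ES_Permits = 0; EF_Permits = 16
ES_Catering order = 16; EF_Catering order = 16+8 = 24
ES_AV setup = 16; EF_AV setup = 16+9 = 25
ES_Stage build = 25; EF_Stage build = 25+11 = 36
ES_Marketing push = max(EF_Catering order=24, EF_Stage build=36) = 36; EF_Marketing push = 36+8 = 44
Expected project duration μ = 44 hours. Critical path: Permits → AV setup → Stage build → Marketing push.

Variance along critical path = 13.444 + 0.444 + 1.778 + 0.444 = 16.111; σ = √16.111 = 4.014 hours.
Z = (36 − 44) / 4.014 = -1.993
P(T ≤ 36) = Φ(-1.993) ≈ 0.023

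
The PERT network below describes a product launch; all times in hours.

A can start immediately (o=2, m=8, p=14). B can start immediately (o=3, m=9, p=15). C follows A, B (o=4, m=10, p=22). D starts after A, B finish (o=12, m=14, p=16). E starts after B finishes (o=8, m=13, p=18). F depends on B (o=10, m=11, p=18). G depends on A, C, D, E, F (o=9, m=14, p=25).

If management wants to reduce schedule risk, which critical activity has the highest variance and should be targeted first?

G

te_A = (2 + 4·8 + 14)/6 = 48/6 = 8; σ²_A = ((14−2)/6)² = 4.000
te_B = (3 + 4·9 + 15)/6 = 54/6 = 9; σ²_B = ((15−3)/6)² = 4.000
te_C = (4 + 4·10 + 22)/6 = 66/6 = 11; σ²_C = ((22−4)/6)² = 9.000
te_D = (12 + 4·14 + 16)/6 = 84/6 = 14; σ²_D = ((16−12)/6)² = 0.444
te_E = (8 + 4·13 + 18)/6 = 78/6 = 13; σ²_E = ((18−8)/6)² = 2.778
te_F = (10 + 4·11 + 18)/6 = 72/6 = 12; σ²_F = ((18−10)/6)² = 1.778
te_G = (9 + 4·14 + 25)/6 = 90/6 = 15; σ²_G = ((25−9)/6)² = 7.111

Forward pass:
ES_A = 0; EF_A = 8
ES_B = 0; EF_B = 9
ES_C = max(EF_A=8, EF_B=9) = 9; EF_C = 9+11 = 20
ES_D = max(EF_A=8, EF_B=9) = 9; EF_D = 9+14 = 23
ES_E = 9; EF_E = 9+13 = 22
ES_F = 9; EF_F = 9+12 = 21
ES_G = max(EF_A=8, EF_C=20, EF_D=23, EF_E=22, EF_F=21) = 23; EF_G = 23+15 = 38
Expected project duration μ = 38 hours. Critical path: B → D → G.

Variances on critical path: σ²_B=4.000, σ²_D=0.444, σ²_G=7.111.
Largest is σ²_G = 7.111.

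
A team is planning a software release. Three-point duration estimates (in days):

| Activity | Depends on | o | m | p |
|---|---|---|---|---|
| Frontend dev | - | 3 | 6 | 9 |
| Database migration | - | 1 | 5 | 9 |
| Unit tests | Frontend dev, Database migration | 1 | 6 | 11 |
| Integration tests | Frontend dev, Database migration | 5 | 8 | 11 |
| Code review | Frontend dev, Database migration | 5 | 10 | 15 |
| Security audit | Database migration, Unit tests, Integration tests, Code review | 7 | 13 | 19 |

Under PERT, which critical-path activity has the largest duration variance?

te_Frontend dev = (3 + 4·6 + 9)/6 = 36/6 = 6; σ²_Frontend dev = ((9−3)/6)² = 1.000
te_Database migration = (1 + 4·5 + 9)/6 = 30/6 = 5; σ²_Database migration = ((9−1)/6)² = 1.778
te_Unit tests = (1 + 4·6 + 11)/6 = 36/6 = 6; σ²_Unit tests = ((11−1)/6)² = 2.778
te_Integration tests = (5 + 4·8 + 11)/6 = 48/6 = 8; σ²_Integration tests = ((11−5)/6)² = 1.000
te_Code review = (5 + 4·10 + 15)/6 = 60/6 = 10; σ²_Code review = ((15−5)/6)² = 2.778
te_Security audit = (7 + 4·13 + 19)/6 = 78/6 = 13; σ²_Security audit = ((19−7)/6)² = 4.000

Forward pass:
ES_Frontend dev = 0; EF_Frontend dev = 6
ES_Database migration = 0; EF_Database migration = 5
ES_Unit tests = max(EF_Frontend dev=6, EF_Database migration=5) = 6; EF_Unit tests = 6+6 = 12
ES_Integration tests = max(EF_Frontend dev=6, EF_Database migration=5) = 6; EF_Integration tests = 6+8 = 14
ES_Code review = max(EF_Frontend dev=6, EF_Database migration=5) = 6; EF_Code review = 6+10 = 16
ES_Security audit = max(EF_Database migration=5, EF_Unit tests=12, EF_Integration tests=14, EF_Code review=16) = 16; EF_Security audit = 16+13 = 29
Expected project duration μ = 29 days. Critical path: Frontend dev → Code review → Security audit.

Variances on critical path: σ²_Frontend dev=1.000, σ²_Code review=2.778, σ²_Security audit=4.000.
Largest is σ²_Security audit = 4.000.

Security audit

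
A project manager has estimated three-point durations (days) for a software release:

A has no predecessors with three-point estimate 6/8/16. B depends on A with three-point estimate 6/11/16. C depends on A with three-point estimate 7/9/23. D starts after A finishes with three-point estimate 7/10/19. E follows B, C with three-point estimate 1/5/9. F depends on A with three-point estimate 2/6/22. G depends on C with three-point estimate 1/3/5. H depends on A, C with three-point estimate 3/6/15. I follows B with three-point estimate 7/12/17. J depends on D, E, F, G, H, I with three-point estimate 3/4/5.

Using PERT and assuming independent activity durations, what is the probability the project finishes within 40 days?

0.916

te_A = (6 + 4·8 + 16)/6 = 54/6 = 9; σ²_A = ((16−6)/6)² = 2.778
te_B = (6 + 4·11 + 16)/6 = 66/6 = 11; σ²_B = ((16−6)/6)² = 2.778
te_C = (7 + 4·9 + 23)/6 = 66/6 = 11; σ²_C = ((23−7)/6)² = 7.111
te_D = (7 + 4·10 + 19)/6 = 66/6 = 11; σ²_D = ((19−7)/6)² = 4.000
te_E = (1 + 4·5 + 9)/6 = 30/6 = 5; σ²_E = ((9−1)/6)² = 1.778
te_F = (2 + 4·6 + 22)/6 = 48/6 = 8; σ²_F = ((22−2)/6)² = 11.111
te_G = (1 + 4·3 + 5)/6 = 18/6 = 3; σ²_G = ((5−1)/6)² = 0.444
te_H = (3 + 4·6 + 15)/6 = 42/6 = 7; σ²_H = ((15−3)/6)² = 4.000
te_I = (7 + 4·12 + 17)/6 = 72/6 = 12; σ²_I = ((17−7)/6)² = 2.778
te_J = (3 + 4·4 + 5)/6 = 24/6 = 4; σ²_J = ((5−3)/6)² = 0.111

Forward pass:
ES_A = 0; EF_A = 9
ES_B = 9; EF_B = 9+11 = 20
ES_C = 9; EF_C = 9+11 = 20
ES_D = 9; EF_D = 9+11 = 20
ES_E = max(EF_B=20, EF_C=20) = 20; EF_E = 20+5 = 25
ES_F = 9; EF_F = 9+8 = 17
ES_G = 20; EF_G = 20+3 = 23
ES_H = max(EF_A=9, EF_C=20) = 20; EF_H = 20+7 = 27
ES_I = 20; EF_I = 20+12 = 32
ES_J = max(EF_D=20, EF_E=25, EF_F=17, EF_G=23, EF_H=27, EF_I=32) = 32; EF_J = 32+4 = 36
Expected project duration μ = 36 days. Critical path: A → B → I → J.

Variance along critical path = 2.778 + 2.778 + 2.778 + 0.111 = 8.444; σ = √8.444 = 2.906 days.
Z = (40 − 36) / 2.906 = 1.376
P(T ≤ 40) = Φ(1.376) ≈ 0.916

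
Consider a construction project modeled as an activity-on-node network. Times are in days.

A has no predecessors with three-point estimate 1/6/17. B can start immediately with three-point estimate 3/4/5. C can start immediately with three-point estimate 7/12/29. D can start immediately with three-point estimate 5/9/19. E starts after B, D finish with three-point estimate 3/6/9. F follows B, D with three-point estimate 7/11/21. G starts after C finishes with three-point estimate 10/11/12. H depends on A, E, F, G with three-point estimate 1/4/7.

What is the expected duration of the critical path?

29 days

te_A = (1 + 4·6 + 17)/6 = 42/6 = 7
te_B = (3 + 4·4 + 5)/6 = 24/6 = 4
te_C = (7 + 4·12 + 29)/6 = 84/6 = 14
te_D = (5 + 4·9 + 19)/6 = 60/6 = 10
te_E = (3 + 4·6 + 9)/6 = 36/6 = 6
te_F = (7 + 4·11 + 21)/6 = 72/6 = 12
te_G = (10 + 4·11 + 12)/6 = 66/6 = 11
te_H = (1 + 4·4 + 7)/6 = 24/6 = 4

Forward pass:
ES_A = 0; EF_A = 7
ES_B = 0; EF_B = 4
ES_C = 0; EF_C = 14
ES_D = 0; EF_D = 10
ES_E = max(EF_B=4, EF_D=10) = 10; EF_E = 10+6 = 16
ES_F = max(EF_B=4, EF_D=10) = 10; EF_F = 10+12 = 22
ES_G = 14; EF_G = 14+11 = 25
ES_H = max(EF_A=7, EF_E=16, EF_F=22, EF_G=25) = 25; EF_H = 25+4 = 29
Expected project duration μ = 29 days. Critical path: C → G → H.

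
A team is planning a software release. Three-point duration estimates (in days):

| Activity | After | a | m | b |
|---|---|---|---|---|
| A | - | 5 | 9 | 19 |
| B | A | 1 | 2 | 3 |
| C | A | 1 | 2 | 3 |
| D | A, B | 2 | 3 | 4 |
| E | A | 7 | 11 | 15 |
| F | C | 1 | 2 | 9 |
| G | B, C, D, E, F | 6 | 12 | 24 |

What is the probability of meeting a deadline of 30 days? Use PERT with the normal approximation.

0.160

te_A = (5 + 4·9 + 19)/6 = 60/6 = 10; σ²_A = ((19−5)/6)² = 5.444
te_B = (1 + 4·2 + 3)/6 = 12/6 = 2; σ²_B = ((3−1)/6)² = 0.111
te_C = (1 + 4·2 + 3)/6 = 12/6 = 2; σ²_C = ((3−1)/6)² = 0.111
te_D = (2 + 4·3 + 4)/6 = 18/6 = 3; σ²_D = ((4−2)/6)² = 0.111
te_E = (7 + 4·11 + 15)/6 = 66/6 = 11; σ²_E = ((15−7)/6)² = 1.778
te_F = (1 + 4·2 + 9)/6 = 18/6 = 3; σ²_F = ((9−1)/6)² = 1.778
te_G = (6 + 4·12 + 24)/6 = 78/6 = 13; σ²_G = ((24−6)/6)² = 9.000

Forward pass:
ES_A = 0; EF_A = 10
ES_B = 10; EF_B = 10+2 = 12
ES_C = 10; EF_C = 10+2 = 12
ES_D = max(EF_A=10, EF_B=12) = 12; EF_D = 12+3 = 15
ES_E = 10; EF_E = 10+11 = 21
ES_F = 12; EF_F = 12+3 = 15
ES_G = max(EF_B=12, EF_C=12, EF_D=15, EF_E=21, EF_F=15) = 21; EF_G = 21+13 = 34
Expected project duration μ = 34 days. Critical path: A → E → G.

Variance along critical path = 5.444 + 1.778 + 9.000 = 16.222; σ = √16.222 = 4.028 days.
Z = (30 − 34) / 4.028 = -0.993
P(T ≤ 30) = Φ(-0.993) ≈ 0.160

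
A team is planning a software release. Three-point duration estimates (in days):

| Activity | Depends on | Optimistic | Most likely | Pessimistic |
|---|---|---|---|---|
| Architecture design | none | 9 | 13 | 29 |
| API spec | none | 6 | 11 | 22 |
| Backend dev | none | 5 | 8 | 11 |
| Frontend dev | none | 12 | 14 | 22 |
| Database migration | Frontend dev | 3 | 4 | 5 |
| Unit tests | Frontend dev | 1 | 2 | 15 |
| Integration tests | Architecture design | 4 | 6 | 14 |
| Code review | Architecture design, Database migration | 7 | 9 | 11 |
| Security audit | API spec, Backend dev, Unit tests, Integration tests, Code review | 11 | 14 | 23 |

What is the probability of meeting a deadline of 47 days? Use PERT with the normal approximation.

0.930

te_Architecture design = (9 + 4·13 + 29)/6 = 90/6 = 15; σ²_Architecture design = ((29−9)/6)² = 11.111
te_API spec = (6 + 4·11 + 22)/6 = 72/6 = 12; σ²_API spec = ((22−6)/6)² = 7.111
te_Backend dev = (5 + 4·8 + 11)/6 = 48/6 = 8; σ²_Backend dev = ((11−5)/6)² = 1.000
te_Frontend dev = (12 + 4·14 + 22)/6 = 90/6 = 15; σ²_Frontend dev = ((22−12)/6)² = 2.778
te_Database migration = (3 + 4·4 + 5)/6 = 24/6 = 4; σ²_Database migration = ((5−3)/6)² = 0.111
te_Unit tests = (1 + 4·2 + 15)/6 = 24/6 = 4; σ²_Unit tests = ((15−1)/6)² = 5.444
te_Integration tests = (4 + 4·6 + 14)/6 = 42/6 = 7; σ²_Integration tests = ((14−4)/6)² = 2.778
te_Code review = (7 + 4·9 + 11)/6 = 54/6 = 9; σ²_Code review = ((11−7)/6)² = 0.444
te_Security audit = (11 + 4·14 + 23)/6 = 90/6 = 15; σ²_Security audit = ((23−11)/6)² = 4.000

Forward pass:
ES_Architecture design = 0; EF_Architecture design = 15
ES_API spec = 0; EF_API spec = 12
ES_Backend dev = 0; EF_Backend dev = 8
ES_Frontend dev = 0; EF_Frontend dev = 15
ES_Database migration = 15; EF_Database migration = 15+4 = 19
ES_Unit tests = 15; EF_Unit tests = 15+4 = 19
ES_Integration tests = 15; EF_Integration tests = 15+7 = 22
ES_Code review = max(EF_Architecture design=15, EF_Database migration=19) = 19; EF_Code review = 19+9 = 28
ES_Security audit = max(EF_API spec=12, EF_Backend dev=8, EF_Unit tests=19, EF_Integration tests=22, EF_Code review=28) = 28; EF_Security audit = 28+15 = 43
Expected project duration μ = 43 days. Critical path: Frontend dev → Database migration → Code review → Security audit.

Variance along critical path = 2.778 + 0.111 + 0.444 + 4.000 = 7.333; σ = √7.333 = 2.708 days.
Z = (47 − 43) / 2.708 = 1.477
P(T ≤ 47) = Φ(1.477) ≈ 0.930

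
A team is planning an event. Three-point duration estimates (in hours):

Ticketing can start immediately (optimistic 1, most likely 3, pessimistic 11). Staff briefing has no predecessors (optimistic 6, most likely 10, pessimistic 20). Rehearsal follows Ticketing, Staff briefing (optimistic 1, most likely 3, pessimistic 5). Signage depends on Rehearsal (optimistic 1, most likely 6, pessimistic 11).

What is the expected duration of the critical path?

20 hours

te_Ticketing = (1 + 4·3 + 11)/6 = 24/6 = 4
te_Staff briefing = (6 + 4·10 + 20)/6 = 66/6 = 11
te_Rehearsal = (1 + 4·3 + 5)/6 = 18/6 = 3
te_Signage = (1 + 4·6 + 11)/6 = 36/6 = 6

Forward pass:
ES_Ticketing = 0; EF_Ticketing = 4
ES_Staff briefing = 0; EF_Staff briefing = 11
ES_Rehearsal = max(EF_Ticketing=4, EF_Staff briefing=11) = 11; EF_Rehearsal = 11+3 = 14
ES_Signage = 14; EF_Signage = 14+6 = 20
Expected project duration μ = 20 hours. Critical path: Staff briefing → Rehearsal → Signage.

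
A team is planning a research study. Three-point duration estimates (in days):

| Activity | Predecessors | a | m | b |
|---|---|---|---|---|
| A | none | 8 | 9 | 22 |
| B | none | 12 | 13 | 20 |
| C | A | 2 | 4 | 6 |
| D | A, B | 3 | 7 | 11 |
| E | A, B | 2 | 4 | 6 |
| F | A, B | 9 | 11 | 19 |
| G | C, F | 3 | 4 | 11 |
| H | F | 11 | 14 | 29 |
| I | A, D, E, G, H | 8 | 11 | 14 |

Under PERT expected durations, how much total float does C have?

22 days

te_A = (8 + 4·9 + 22)/6 = 66/6 = 11
te_B = (12 + 4·13 + 20)/6 = 84/6 = 14
te_C = (2 + 4·4 + 6)/6 = 24/6 = 4
te_D = (3 + 4·7 + 11)/6 = 42/6 = 7
te_E = (2 + 4·4 + 6)/6 = 24/6 = 4
te_F = (9 + 4·11 + 19)/6 = 72/6 = 12
te_G = (3 + 4·4 + 11)/6 = 30/6 = 5
te_H = (11 + 4·14 + 29)/6 = 96/6 = 16
te_I = (8 + 4·11 + 14)/6 = 66/6 = 11

Forward pass:
ES_A = 0; EF_A = 11
ES_B = 0; EF_B = 14
ES_C = 11; EF_C = 11+4 = 15
ES_D = max(EF_A=11, EF_B=14) = 14; EF_D = 14+7 = 21
ES_E = max(EF_A=11, EF_B=14) = 14; EF_E = 14+4 = 18
ES_F = max(EF_A=11, EF_B=14) = 14; EF_F = 14+12 = 26
ES_G = max(EF_C=15, EF_F=26) = 26; EF_G = 26+5 = 31
ES_H = 26; EF_H = 26+16 = 42
ES_I = max(EF_A=11, EF_D=21, EF_E=18, EF_G=31, EF_H=42) = 42; EF_I = 42+11 = 53
Expected project duration μ = 53 days. Critical path: B → F → H → I.

Backward pass:
LF_I = 53; LS_I = 53−11 = 42
LF_H = LS_I = 42; LS_H = 42−16 = 26
LF_G = LS_I = 42; LS_G = 42−5 = 37
LF_F = min(LS_G=37, LS_H=26) = 26; LS_F = 26−12 = 14
LF_E = LS_I = 42; LS_E = 42−4 = 38
LF_D = LS_I = 42; LS_D = 42−7 = 35
LF_C = LS_G = 37; LS_C = 37−4 = 33
LF_B = min(LS_D=35, LS_E=38, LS_F=14) = 14; LS_B = 14−14 = 0
LF_A = min(LS_C=33, LS_D=35, LS_E=38, LS_F=14, LS_I=42) = 14; LS_A = 14−11 = 3
Slack_C = LS_C − ES_C = 33 − 11 = 22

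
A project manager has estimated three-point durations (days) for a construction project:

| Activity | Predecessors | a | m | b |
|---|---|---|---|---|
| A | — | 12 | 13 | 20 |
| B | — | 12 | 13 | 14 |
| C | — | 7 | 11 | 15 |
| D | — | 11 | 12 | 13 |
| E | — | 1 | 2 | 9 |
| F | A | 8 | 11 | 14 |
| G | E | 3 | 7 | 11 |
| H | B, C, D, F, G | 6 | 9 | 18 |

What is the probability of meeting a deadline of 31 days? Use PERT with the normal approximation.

te_A = (12 + 4·13 + 20)/6 = 84/6 = 14; σ²_A = ((20−12)/6)² = 1.778
te_B = (12 + 4·13 + 14)/6 = 78/6 = 13; σ²_B = ((14−12)/6)² = 0.111
te_C = (7 + 4·11 + 15)/6 = 66/6 = 11; σ²_C = ((15−7)/6)² = 1.778
te_D = (11 + 4·12 + 13)/6 = 72/6 = 12; σ²_D = ((13−11)/6)² = 0.111
te_E = (1 + 4·2 + 9)/6 = 18/6 = 3; σ²_E = ((9−1)/6)² = 1.778
te_F = (8 + 4·11 + 14)/6 = 66/6 = 11; σ²_F = ((14−8)/6)² = 1.000
te_G = (3 + 4·7 + 11)/6 = 42/6 = 7; σ²_G = ((11−3)/6)² = 1.778
te_H = (6 + 4·9 + 18)/6 = 60/6 = 10; σ²_H = ((18−6)/6)² = 4.000

Forward pass:
ES_A = 0; EF_A = 14
ES_B = 0; EF_B = 13
ES_C = 0; EF_C = 11
ES_D = 0; EF_D = 12
ES_E = 0; EF_E = 3
ES_F = 14; EF_F = 14+11 = 25
ES_G = 3; EF_G = 3+7 = 10
ES_H = max(EF_B=13, EF_C=11, EF_D=12, EF_F=25, EF_G=10) = 25; EF_H = 25+10 = 35
Expected project duration μ = 35 days. Critical path: A → F → H.

Variance along critical path = 1.778 + 1.000 + 4.000 = 6.778; σ = √6.778 = 2.603 days.
Z = (31 − 35) / 2.603 = -1.536
P(T ≤ 31) = Φ(-1.536) ≈ 0.062

0.062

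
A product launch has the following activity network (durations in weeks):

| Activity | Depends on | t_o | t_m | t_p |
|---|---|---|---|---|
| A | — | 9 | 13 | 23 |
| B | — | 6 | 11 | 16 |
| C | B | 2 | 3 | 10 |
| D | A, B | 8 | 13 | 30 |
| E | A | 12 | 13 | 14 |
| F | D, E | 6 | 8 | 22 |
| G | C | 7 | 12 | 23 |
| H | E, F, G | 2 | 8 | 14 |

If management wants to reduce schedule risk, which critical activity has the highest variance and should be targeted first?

te_A = (9 + 4·13 + 23)/6 = 84/6 = 14; σ²_A = ((23−9)/6)² = 5.444
te_B = (6 + 4·11 + 16)/6 = 66/6 = 11; σ²_B = ((16−6)/6)² = 2.778
te_C = (2 + 4·3 + 10)/6 = 24/6 = 4; σ²_C = ((10−2)/6)² = 1.778
te_D = (8 + 4·13 + 30)/6 = 90/6 = 15; σ²_D = ((30−8)/6)² = 13.444
te_E = (12 + 4·13 + 14)/6 = 78/6 = 13; σ²_E = ((14−12)/6)² = 0.111
te_F = (6 + 4·8 + 22)/6 = 60/6 = 10; σ²_F = ((22−6)/6)² = 7.111
te_G = (7 + 4·12 + 23)/6 = 78/6 = 13; σ²_G = ((23−7)/6)² = 7.111
te_H = (2 + 4·8 + 14)/6 = 48/6 = 8; σ²_H = ((14−2)/6)² = 4.000

Forward pass:
ES_A = 0; EF_A = 14
ES_B = 0; EF_B = 11
ES_C = 11; EF_C = 11+4 = 15
ES_D = max(EF_A=14, EF_B=11) = 14; EF_D = 14+15 = 29
ES_E = 14; EF_E = 14+13 = 27
ES_F = max(EF_D=29, EF_E=27) = 29; EF_F = 29+10 = 39
ES_G = 15; EF_G = 15+13 = 28
ES_H = max(EF_E=27, EF_F=39, EF_G=28) = 39; EF_H = 39+8 = 47
Expected project duration μ = 47 weeks. Critical path: A → D → F → H.

Variances on critical path: σ²_A=5.444, σ²_D=13.444, σ²_F=7.111, σ²_H=4.000.
Largest is σ²_D = 13.444.

D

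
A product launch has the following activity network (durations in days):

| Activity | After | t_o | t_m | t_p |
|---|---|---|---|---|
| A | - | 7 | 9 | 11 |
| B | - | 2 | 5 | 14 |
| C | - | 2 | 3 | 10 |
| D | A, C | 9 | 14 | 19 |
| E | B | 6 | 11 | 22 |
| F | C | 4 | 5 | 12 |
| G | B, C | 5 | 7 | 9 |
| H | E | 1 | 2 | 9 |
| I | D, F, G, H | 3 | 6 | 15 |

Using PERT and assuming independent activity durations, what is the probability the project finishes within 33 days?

0.868

te_A = (7 + 4·9 + 11)/6 = 54/6 = 9; σ²_A = ((11−7)/6)² = 0.444
te_B = (2 + 4·5 + 14)/6 = 36/6 = 6; σ²_B = ((14−2)/6)² = 4.000
te_C = (2 + 4·3 + 10)/6 = 24/6 = 4; σ²_C = ((10−2)/6)² = 1.778
te_D = (9 + 4·14 + 19)/6 = 84/6 = 14; σ²_D = ((19−9)/6)² = 2.778
te_E = (6 + 4·11 + 22)/6 = 72/6 = 12; σ²_E = ((22−6)/6)² = 7.111
te_F = (4 + 4·5 + 12)/6 = 36/6 = 6; σ²_F = ((12−4)/6)² = 1.778
te_G = (5 + 4·7 + 9)/6 = 42/6 = 7; σ²_G = ((9−5)/6)² = 0.444
te_H = (1 + 4·2 + 9)/6 = 18/6 = 3; σ²_H = ((9−1)/6)² = 1.778
te_I = (3 + 4·6 + 15)/6 = 42/6 = 7; σ²_I = ((15−3)/6)² = 4.000

Forward pass:
ES_A = 0; EF_A = 9
ES_B = 0; EF_B = 6
ES_C = 0; EF_C = 4
ES_D = max(EF_A=9, EF_C=4) = 9; EF_D = 9+14 = 23
ES_E = 6; EF_E = 6+12 = 18
ES_F = 4; EF_F = 4+6 = 10
ES_G = max(EF_B=6, EF_C=4) = 6; EF_G = 6+7 = 13
ES_H = 18; EF_H = 18+3 = 21
ES_I = max(EF_D=23, EF_F=10, EF_G=13, EF_H=21) = 23; EF_I = 23+7 = 30
Expected project duration μ = 30 days. Critical path: A → D → I.

Variance along critical path = 0.444 + 2.778 + 4.000 = 7.222; σ = √7.222 = 2.687 days.
Z = (33 − 30) / 2.687 = 1.116
P(T ≤ 33) = Φ(1.116) ≈ 0.868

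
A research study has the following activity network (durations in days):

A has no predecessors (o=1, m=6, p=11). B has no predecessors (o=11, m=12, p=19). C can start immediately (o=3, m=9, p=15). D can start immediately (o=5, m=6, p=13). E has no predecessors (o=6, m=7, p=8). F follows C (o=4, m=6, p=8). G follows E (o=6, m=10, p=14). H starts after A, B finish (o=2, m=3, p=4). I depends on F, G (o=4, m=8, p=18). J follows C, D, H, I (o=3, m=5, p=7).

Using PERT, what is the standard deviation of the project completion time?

te_A = (1 + 4·6 + 11)/6 = 36/6 = 6; σ²_A = ((11−1)/6)² = 2.778
te_B = (11 + 4·12 + 19)/6 = 78/6 = 13; σ²_B = ((19−11)/6)² = 1.778
te_C = (3 + 4·9 + 15)/6 = 54/6 = 9; σ²_C = ((15−3)/6)² = 4.000
te_D = (5 + 4·6 + 13)/6 = 42/6 = 7; σ²_D = ((13−5)/6)² = 1.778
te_E = (6 + 4·7 + 8)/6 = 42/6 = 7; σ²_E = ((8−6)/6)² = 0.111
te_F = (4 + 4·6 + 8)/6 = 36/6 = 6; σ²_F = ((8−4)/6)² = 0.444
te_G = (6 + 4·10 + 14)/6 = 60/6 = 10; σ²_G = ((14−6)/6)² = 1.778
te_H = (2 + 4·3 + 4)/6 = 18/6 = 3; σ²_H = ((4−2)/6)² = 0.111
te_I = (4 + 4·8 + 18)/6 = 54/6 = 9; σ²_I = ((18−4)/6)² = 5.444
te_J = (3 + 4·5 + 7)/6 = 30/6 = 5; σ²_J = ((7−3)/6)² = 0.444

Forward pass:
ES_A = 0; EF_A = 6
ES_B = 0; EF_B = 13
ES_C = 0; EF_C = 9
ES_D = 0; EF_D = 7
ES_E = 0; EF_E = 7
ES_F = 9; EF_F = 9+6 = 15
ES_G = 7; EF_G = 7+10 = 17
ES_H = max(EF_A=6, EF_B=13) = 13; EF_H = 13+3 = 16
ES_I = max(EF_F=15, EF_G=17) = 17; EF_I = 17+9 = 26
ES_J = max(EF_C=9, EF_D=7, EF_H=16, EF_I=26) = 26; EF_J = 26+5 = 31
Expected project duration μ = 31 days. Critical path: E → G → I → J.

Variance along critical path = 0.111 + 1.778 + 5.444 + 0.444 = 7.778
σ = √7.778 = 2.789 days

2.79 days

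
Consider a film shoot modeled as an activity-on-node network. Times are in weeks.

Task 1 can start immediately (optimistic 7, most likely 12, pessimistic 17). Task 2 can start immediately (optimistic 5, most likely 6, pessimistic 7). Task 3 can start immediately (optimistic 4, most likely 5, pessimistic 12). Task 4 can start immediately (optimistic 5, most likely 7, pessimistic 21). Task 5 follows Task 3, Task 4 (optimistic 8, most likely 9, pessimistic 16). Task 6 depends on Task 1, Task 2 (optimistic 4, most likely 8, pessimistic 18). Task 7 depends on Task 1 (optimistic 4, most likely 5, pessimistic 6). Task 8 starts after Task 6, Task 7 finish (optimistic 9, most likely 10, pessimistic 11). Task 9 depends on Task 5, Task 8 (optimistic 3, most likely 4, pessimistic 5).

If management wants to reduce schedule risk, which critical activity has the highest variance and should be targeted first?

Task 6

te_Task 1 = (7 + 4·12 + 17)/6 = 72/6 = 12; σ²_Task 1 = ((17−7)/6)² = 2.778
te_Task 2 = (5 + 4·6 + 7)/6 = 36/6 = 6; σ²_Task 2 = ((7−5)/6)² = 0.111
te_Task 3 = (4 + 4·5 + 12)/6 = 36/6 = 6; σ²_Task 3 = ((12−4)/6)² = 1.778
te_Task 4 = (5 + 4·7 + 21)/6 = 54/6 = 9; σ²_Task 4 = ((21−5)/6)² = 7.111
te_Task 5 = (8 + 4·9 + 16)/6 = 60/6 = 10; σ²_Task 5 = ((16−8)/6)² = 1.778
te_Task 6 = (4 + 4·8 + 18)/6 = 54/6 = 9; σ²_Task 6 = ((18−4)/6)² = 5.444
te_Task 7 = (4 + 4·5 + 6)/6 = 30/6 = 5; σ²_Task 7 = ((6−4)/6)² = 0.111
te_Task 8 = (9 + 4·10 + 11)/6 = 60/6 = 10; σ²_Task 8 = ((11−9)/6)² = 0.111
te_Task 9 = (3 + 4·4 + 5)/6 = 24/6 = 4; σ²_Task 9 = ((5−3)/6)² = 0.111

Forward pass:
ES_Task 1 = 0; EF_Task 1 = 12
ES_Task 2 = 0; EF_Task 2 = 6
ES_Task 3 = 0; EF_Task 3 = 6
ES_Task 4 = 0; EF_Task 4 = 9
ES_Task 5 = max(EF_Task 3=6, EF_Task 4=9) = 9; EF_Task 5 = 9+10 = 19
ES_Task 6 = max(EF_Task 1=12, EF_Task 2=6) = 12; EF_Task 6 = 12+9 = 21
ES_Task 7 = 12; EF_Task 7 = 12+5 = 17
ES_Task 8 = max(EF_Task 6=21, EF_Task 7=17) = 21; EF_Task 8 = 21+10 = 31
ES_Task 9 = max(EF_Task 5=19, EF_Task 8=31) = 31; EF_Task 9 = 31+4 = 35
Expected project duration μ = 35 weeks. Critical path: Task 1 → Task 6 → Task 8 → Task 9.

Variances on critical path: σ²_Task 1=2.778, σ²_Task 6=5.444, σ²_Task 8=0.111, σ²_Task 9=0.111.
Largest is σ²_Task 6 = 5.444.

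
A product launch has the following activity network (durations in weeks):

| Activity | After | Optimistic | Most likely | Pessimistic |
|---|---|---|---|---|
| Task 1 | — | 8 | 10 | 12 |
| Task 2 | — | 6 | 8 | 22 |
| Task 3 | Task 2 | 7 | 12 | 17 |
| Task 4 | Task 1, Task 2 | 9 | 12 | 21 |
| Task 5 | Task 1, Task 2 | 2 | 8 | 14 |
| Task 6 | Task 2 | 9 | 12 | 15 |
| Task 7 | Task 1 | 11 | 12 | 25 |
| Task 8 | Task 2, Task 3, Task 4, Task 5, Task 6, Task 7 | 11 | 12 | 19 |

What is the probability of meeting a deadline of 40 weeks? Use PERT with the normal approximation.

0.861

te_Task 1 = (8 + 4·10 + 12)/6 = 60/6 = 10; σ²_Task 1 = ((12−8)/6)² = 0.444
te_Task 2 = (6 + 4·8 + 22)/6 = 60/6 = 10; σ²_Task 2 = ((22−6)/6)² = 7.111
te_Task 3 = (7 + 4·12 + 17)/6 = 72/6 = 12; σ²_Task 3 = ((17−7)/6)² = 2.778
te_Task 4 = (9 + 4·12 + 21)/6 = 78/6 = 13; σ²_Task 4 = ((21−9)/6)² = 4.000
te_Task 5 = (2 + 4·8 + 14)/6 = 48/6 = 8; σ²_Task 5 = ((14−2)/6)² = 4.000
te_Task 6 = (9 + 4·12 + 15)/6 = 72/6 = 12; σ²_Task 6 = ((15−9)/6)² = 1.000
te_Task 7 = (11 + 4·12 + 25)/6 = 84/6 = 14; σ²_Task 7 = ((25−11)/6)² = 5.444
te_Task 8 = (11 + 4·12 + 19)/6 = 78/6 = 13; σ²_Task 8 = ((19−11)/6)² = 1.778

Forward pass:
ES_Task 1 = 0; EF_Task 1 = 10
ES_Task 2 = 0; EF_Task 2 = 10
ES_Task 3 = 10; EF_Task 3 = 10+12 = 22
ES_Task 4 = max(EF_Task 1=10, EF_Task 2=10) = 10; EF_Task 4 = 10+13 = 23
ES_Task 5 = max(EF_Task 1=10, EF_Task 2=10) = 10; EF_Task 5 = 10+8 = 18
ES_Task 6 = 10; EF_Task 6 = 10+12 = 22
ES_Task 7 = 10; EF_Task 7 = 10+14 = 24
ES_Task 8 = max(EF_Task 2=10, EF_Task 3=22, EF_Task 4=23, EF_Task 5=18, EF_Task 6=22, EF_Task 7=24) = 24; EF_Task 8 = 24+13 = 37
Expected project duration μ = 37 weeks. Critical path: Task 1 → Task 7 → Task 8.

Variance along critical path = 0.444 + 5.444 + 1.778 = 7.667; σ = √7.667 = 2.769 weeks.
Z = (40 − 37) / 2.769 = 1.083
P(T ≤ 40) = Φ(1.083) ≈ 0.861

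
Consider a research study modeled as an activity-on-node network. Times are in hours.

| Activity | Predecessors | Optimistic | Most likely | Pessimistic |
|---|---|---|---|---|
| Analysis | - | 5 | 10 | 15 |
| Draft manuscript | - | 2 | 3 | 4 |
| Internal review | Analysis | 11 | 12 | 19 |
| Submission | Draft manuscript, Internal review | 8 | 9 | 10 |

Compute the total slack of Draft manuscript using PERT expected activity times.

20 hours

te_Analysis = (5 + 4·10 + 15)/6 = 60/6 = 10
te_Draft manuscript = (2 + 4·3 + 4)/6 = 18/6 = 3
te_Internal review = (11 + 4·12 + 19)/6 = 78/6 = 13
te_Submission = (8 + 4·9 + 10)/6 = 54/6 = 9

Forward pass:
ES_Analysis = 0; EF_Analysis = 10
ES_Draft manuscript = 0; EF_Draft manuscript = 3
ES_Internal review = 10; EF_Internal review = 10+13 = 23
ES_Submission = max(EF_Draft manuscript=3, EF_Internal review=23) = 23; EF_Submission = 23+9 = 32
Expected project duration μ = 32 hours. Critical path: Analysis → Internal review → Submission.

Backward pass:
LF_Submission = 32; LS_Submission = 32−9 = 23
LF_Internal review = LS_Submission = 23; LS_Internal review = 23−13 = 10
LF_Draft manuscript = LS_Submission = 23; LS_Draft manuscript = 23−3 = 20
LF_Analysis = LS_Internal review = 10; LS_Analysis = 10−10 = 0
Slack_Draft manuscript = LS_Draft manuscript − ES_Draft manuscript = 20 − 0 = 20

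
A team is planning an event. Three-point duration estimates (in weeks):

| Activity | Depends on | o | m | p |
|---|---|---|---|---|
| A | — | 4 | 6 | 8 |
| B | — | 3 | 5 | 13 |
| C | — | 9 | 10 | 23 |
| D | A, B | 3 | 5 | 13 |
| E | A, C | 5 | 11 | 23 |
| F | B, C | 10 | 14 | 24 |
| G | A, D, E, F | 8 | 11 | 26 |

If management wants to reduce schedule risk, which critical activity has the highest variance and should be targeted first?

te_A = (4 + 4·6 + 8)/6 = 36/6 = 6; σ²_A = ((8−4)/6)² = 0.444
te_B = (3 + 4·5 + 13)/6 = 36/6 = 6; σ²_B = ((13−3)/6)² = 2.778
te_C = (9 + 4·10 + 23)/6 = 72/6 = 12; σ²_C = ((23−9)/6)² = 5.444
te_D = (3 + 4·5 + 13)/6 = 36/6 = 6; σ²_D = ((13−3)/6)² = 2.778
te_E = (5 + 4·11 + 23)/6 = 72/6 = 12; σ²_E = ((23−5)/6)² = 9.000
te_F = (10 + 4·14 + 24)/6 = 90/6 = 15; σ²_F = ((24−10)/6)² = 5.444
te_G = (8 + 4·11 + 26)/6 = 78/6 = 13; σ²_G = ((26−8)/6)² = 9.000

Forward pass:
ES_A = 0; EF_A = 6
ES_B = 0; EF_B = 6
ES_C = 0; EF_C = 12
ES_D = max(EF_A=6, EF_B=6) = 6; EF_D = 6+6 = 12
ES_E = max(EF_A=6, EF_C=12) = 12; EF_E = 12+12 = 24
ES_F = max(EF_B=6, EF_C=12) = 12; EF_F = 12+15 = 27
ES_G = max(EF_A=6, EF_D=12, EF_E=24, EF_F=27) = 27; EF_G = 27+13 = 40
Expected project duration μ = 40 weeks. Critical path: C → F → G.

Variances on critical path: σ²_C=5.444, σ²_F=5.444, σ²_G=9.000.
Largest is σ²_G = 9.000.

G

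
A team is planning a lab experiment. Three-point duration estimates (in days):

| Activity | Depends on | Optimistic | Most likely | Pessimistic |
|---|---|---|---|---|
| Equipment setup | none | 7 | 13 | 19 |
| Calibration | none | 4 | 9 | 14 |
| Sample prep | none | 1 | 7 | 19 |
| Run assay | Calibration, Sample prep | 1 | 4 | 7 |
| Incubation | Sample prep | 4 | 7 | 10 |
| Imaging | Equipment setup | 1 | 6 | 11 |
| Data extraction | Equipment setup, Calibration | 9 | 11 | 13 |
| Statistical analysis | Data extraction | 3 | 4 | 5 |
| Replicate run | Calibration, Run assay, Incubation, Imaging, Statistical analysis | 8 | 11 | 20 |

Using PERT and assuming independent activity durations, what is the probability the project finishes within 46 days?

0.980

te_Equipment setup = (7 + 4·13 + 19)/6 = 78/6 = 13; σ²_Equipment setup = ((19−7)/6)² = 4.000
te_Calibration = (4 + 4·9 + 14)/6 = 54/6 = 9; σ²_Calibration = ((14−4)/6)² = 2.778
te_Sample prep = (1 + 4·7 + 19)/6 = 48/6 = 8; σ²_Sample prep = ((19−1)/6)² = 9.000
te_Run assay = (1 + 4·4 + 7)/6 = 24/6 = 4; σ²_Run assay = ((7−1)/6)² = 1.000
te_Incubation = (4 + 4·7 + 10)/6 = 42/6 = 7; σ²_Incubation = ((10−4)/6)² = 1.000
te_Imaging = (1 + 4·6 + 11)/6 = 36/6 = 6; σ²_Imaging = ((11−1)/6)² = 2.778
te_Data extraction = (9 + 4·11 + 13)/6 = 66/6 = 11; σ²_Data extraction = ((13−9)/6)² = 0.444
te_Statistical analysis = (3 + 4·4 + 5)/6 = 24/6 = 4; σ²_Statistical analysis = ((5−3)/6)² = 0.111
te_Replicate run = (8 + 4·11 + 20)/6 = 72/6 = 12; σ²_Replicate run = ((20−8)/6)² = 4.000

Forward pass:
ES_Equipment setup = 0; EF_Equipment setup = 13
ES_Calibration = 0; EF_Calibration = 9
ES_Sample prep = 0; EF_Sample prep = 8
ES_Run assay = max(EF_Calibration=9, EF_Sample prep=8) = 9; EF_Run assay = 9+4 = 13
ES_Incubation = 8; EF_Incubation = 8+7 = 15
ES_Imaging = 13; EF_Imaging = 13+6 = 19
ES_Data extraction = max(EF_Equipment setup=13, EF_Calibration=9) = 13; EF_Data extraction = 13+11 = 24
ES_Statistical analysis = 24; EF_Statistical analysis = 24+4 = 28
ES_Replicate run = max(EF_Calibration=9, EF_Run assay=13, EF_Incubation=15, EF_Imaging=19, EF_Statistical analysis=28) = 28; EF_Replicate run = 28+12 = 40
Expected project duration μ = 40 days. Critical path: Equipment setup → Data extraction → Statistical analysis → Replicate run.

Variance along critical path = 4.000 + 0.444 + 0.111 + 4.000 = 8.556; σ = √8.556 = 2.925 days.
Z = (46 − 40) / 2.925 = 2.051
P(T ≤ 46) = Φ(2.051) ≈ 0.980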